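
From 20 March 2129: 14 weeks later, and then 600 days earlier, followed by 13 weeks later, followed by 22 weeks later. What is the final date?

July 6, 2128

Adding 14 weeks (= 98 days) from March 20, 2129:
March has 31 days, so 31 − 20 = 11 days remain after March 20, 2129; 98 − 11 = 87 left.
April 2129 has 30 days: 87 − 30 = 57 left.
May 2129 has 31 days: 57 − 31 = 26 left.
26 days into June 2129 → June 26, 2129.
Going back 600 days from June 26, 2129:
Going back 26 days from June 26, 2129 reaches the end of the previous month; 600 − 26 = 574 left.
May 2129 has 31 days: 574 − 31 = 543 left.
April 2129 has 30 days: 543 − 30 = 513 left.
March 2129 has 31 days: 513 − 31 = 482 left.
February 2129 has 28 days (2129 is not a leap year): 482 − 28 = 454 left.
January 2129 has 31 days: 454 − 31 = 423 left.
December 2128 has 31 days: 423 − 31 = 392 left.
November 2128 has 30 days: 392 − 30 = 362 left.
October 2128 has 31 days: 362 − 31 = 331 left.
September 2128 has 30 days: 331 − 30 = 301 left.
August 2128 has 31 days: 301 − 31 = 270 left.
July 2128 has 31 days: 270 − 31 = 239 left.
June 2128 has 30 days: 239 − 30 = 209 left.
May 2128 has 31 days: 209 − 31 = 178 left.
April 2128 has 30 days: 178 − 30 = 148 left.
March 2128 has 31 days: 148 − 31 = 117 left.
February 2128 has 29 days (2128 is a leap year): 117 − 29 = 88 left.
January 2128 has 31 days: 88 − 31 = 57 left.
December 2127 has 31 days: 57 − 31 = 26 left.
November 2127 has 30 days; 30 − 26 = 4 → November 4, 2127.
Adding 13 weeks (= 91 days) from November 4, 2127:
November has 30 days, so 30 − 4 = 26 days remain after November 4, 2127; 91 − 26 = 65 left.
December 2127 has 31 days: 65 − 31 = 34 left.
January 2128 has 31 days: 34 − 31 = 3 left.
3 days into February 2128 → February 3, 2128.
Counting forward 22 weeks (= 154 days) from February 3, 2128:
February has 29 days, so 29 − 3 = 26 days remain after February 3, 2128; 154 − 26 = 128 left.
March 2128 has 31 days: 128 − 31 = 97 left.
April 2128 has 30 days: 97 − 30 = 67 left.
May 2128 has 31 days: 67 − 31 = 36 left.
June 2128 has 30 days: 36 − 30 = 6 left.
6 days into July 2128 → July 6, 2128.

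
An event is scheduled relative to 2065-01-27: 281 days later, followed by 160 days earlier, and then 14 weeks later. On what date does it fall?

September 3, 2065

Advancing 281 days from January 27, 2065:
January has 31 days, so 31 − 27 = 4 days remain after January 27, 2065; 281 − 4 = 277 left.
February 2065 has 28 days (2065 is not a leap year): 277 − 28 = 249 left.
March 2065 has 31 days: 249 − 31 = 218 left.
April 2065 has 30 days: 218 − 30 = 188 left.
May 2065 has 31 days: 188 − 31 = 157 left.
June 2065 has 30 days: 157 − 30 = 127 left.
July 2065 has 31 days: 127 − 31 = 96 left.
August 2065 has 31 days: 96 − 31 = 65 left.
September 2065 has 30 days: 65 − 30 = 35 left.
October 2065 has 31 days: 35 − 31 = 4 left.
4 days into November 2065 → November 4, 2065.
Subtracting 160 days from November 4, 2065:
Going back 4 days from November 4, 2065 reaches the end of the previous month; 160 − 4 = 156 left.
October 2065 has 31 days: 156 − 31 = 125 left.
September 2065 has 30 days: 125 − 30 = 95 left.
August 2065 has 31 days: 95 − 31 = 64 left.
July 2065 has 31 days: 64 − 31 = 33 left.
June 2065 has 30 days: 33 − 30 = 3 left.
May 2065 has 31 days; 31 − 3 = 28 → May 28, 2065.
Adding 14 weeks (= 98 days) from May 28, 2065:
May has 31 days, so 31 − 28 = 3 days remain after May 28, 2065; 98 − 3 = 95 left.
June 2065 has 30 days: 95 − 30 = 65 left.
July 2065 has 31 days: 65 − 31 = 34 left.
August 2065 has 31 days: 34 − 31 = 3 left.
3 days into September 2065 → September 3, 2065.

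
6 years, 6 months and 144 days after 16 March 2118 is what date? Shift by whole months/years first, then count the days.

February 7, 2125

Adding 6 years, 6 months and 144 days from March 16, 2118: first the month/year part, then the days.
+6 years → 2124; month 3 + 6 = 9 → September 2124.
Day 16 is valid in September, giving September 16, 2124.
Now add 144 days from September 16, 2124.
September has 30 days, so 30 − 16 = 14 days remain after September 16, 2124; 144 − 14 = 130 left.
October 2124 has 31 days: 130 − 31 = 99 left.
November 2124 has 30 days: 99 − 30 = 69 left.
December 2124 has 31 days: 69 − 31 = 38 left.
January 2125 has 31 days: 38 − 31 = 7 left.
7 days into February 2125 → February 7, 2125.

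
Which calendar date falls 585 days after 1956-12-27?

August 4, 1958

Advancing 585 days from December 27, 1956.
December has 31 days, so 31 − 27 = 4 days remain after December 27, 1956; 585 − 4 = 581 left.
January 1957 has 31 days: 581 − 31 = 550 left.
February 1957 has 28 days (1957 is not a leap year): 550 − 28 = 522 left.
March 1957 has 31 days: 522 − 31 = 491 left.
April 1957 has 30 days: 491 − 30 = 461 left.
May 1957 has 31 days: 461 − 31 = 430 left.
June 1957 has 30 days: 430 − 30 = 400 left.
July 1957 has 31 days: 400 − 31 = 369 left.
August 1957 has 31 days: 369 − 31 = 338 left.
September 1957 has 30 days: 338 − 30 = 308 left.
October 1957 has 31 days: 308 − 31 = 277 left.
November 1957 has 30 days: 277 − 30 = 247 left.
December 1957 has 31 days: 247 − 31 = 216 left.
January 1958 has 31 days: 216 − 31 = 185 left.
February 1958 has 28 days (1958 is not a leap year): 185 − 28 = 157 left.
March 1958 has 31 days: 157 − 31 = 126 left.
April 1958 has 30 days: 126 − 30 = 96 left.
May 1958 has 31 days: 96 − 31 = 65 left.
June 1958 has 30 days: 65 − 30 = 35 left.
July 1958 has 31 days: 35 − 31 = 4 left.
4 days into August 1958 → August 4, 1958.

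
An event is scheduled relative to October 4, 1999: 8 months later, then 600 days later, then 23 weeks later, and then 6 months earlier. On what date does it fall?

January 5, 2002

Adding 8 months from October 4, 1999:
month 10 + 8 = 18, which is month 6 of year 2000 → June 2000.
Day 4 is valid in June, giving June 4, 2000.
Advancing 600 days from June 4, 2000:
June has 30 days, so 30 − 4 = 26 days remain after June 4, 2000; 600 − 26 = 574 left.
July 2000 has 31 days: 574 − 31 = 543 left.
August 2000 has 31 days: 543 − 31 = 512 left.
September 2000 has 30 days: 512 − 30 = 482 left.
October 2000 has 31 days: 482 − 31 = 451 left.
November 2000 has 30 days: 451 − 30 = 421 left.
December 2000 has 31 days: 421 − 31 = 390 left.
January 2001 has 31 days: 390 − 31 = 359 left.
February 2001 has 28 days (2001 is not a leap year): 359 − 28 = 331 left.
March 2001 has 31 days: 331 − 31 = 300 left.
April 2001 has 30 days: 300 − 30 = 270 left.
May 2001 has 31 days: 270 − 31 = 239 left.
June 2001 has 30 days: 239 − 30 = 209 left.
July 2001 has 31 days: 209 − 31 = 178 left.
August 2001 has 31 days: 178 − 31 = 147 left.
September 2001 has 30 days: 147 − 30 = 117 left.
October 2001 has 31 days: 117 − 31 = 86 left.
November 2001 has 30 days: 86 − 30 = 56 left.
December 2001 has 31 days: 56 − 31 = 25 left.
25 days into January 2002 → January 25, 2002.
Counting forward 23 weeks (= 161 days) from January 25, 2002:
January has 31 days, so 31 − 25 = 6 days remain after January 25, 2002; 161 − 6 = 155 left.
February 2002 has 28 days (2002 is not a leap year): 155 − 28 = 127 left.
March 2002 has 31 days: 127 − 31 = 96 left.
April 2002 has 30 days: 96 − 30 = 66 left.
May 2002 has 31 days: 66 − 31 = 35 left.
June 2002 has 30 days: 35 − 30 = 5 left.
5 days into July 2002 → July 5, 2002.
Going back 6 months from July 5, 2002:
month 7 − 6 = 1 → January 2002.
Day 5 is valid in January, giving January 5, 2002.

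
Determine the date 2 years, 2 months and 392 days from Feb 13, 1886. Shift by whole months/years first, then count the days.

Counting forward 2 years, 2 months and 392 days from February 13, 1886: first the month/year part, then the days.
+2 years → 1888; month 2 + 2 = 4 → April 1888.
Day 13 is valid in April, giving April 13, 1888.
Now add 392 days from April 13, 1888.
April has 30 days, so 30 − 13 = 17 days remain after April 13, 1888; 392 − 17 = 375 left.
May 1888 has 31 days: 375 − 31 = 344 left.
June 1888 has 30 days: 344 − 30 = 314 left.
July 1888 has 31 days: 314 − 31 = 283 left.
August 1888 has 31 days: 283 − 31 = 252 left.
September 1888 has 30 days: 252 − 30 = 222 left.
October 1888 has 31 days: 222 − 31 = 191 left.
November 1888 has 30 days: 191 − 30 = 161 left.
December 1888 has 31 days: 161 − 31 = 130 left.
January 1889 has 31 days: 130 − 31 = 99 left.
February 1889 has 28 days (1889 is not a leap year): 99 − 28 = 71 left.
March 1889 has 31 days: 71 − 31 = 40 left.
April 1889 has 30 days: 40 − 30 = 10 left.
10 days into May 1889 → May 10, 1889.

May 10, 1889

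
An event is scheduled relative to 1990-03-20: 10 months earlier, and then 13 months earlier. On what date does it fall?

April 20, 1988

Counting back 10 months from March 20, 1990:
month 3 − 10 = -7, which is month 5 of year 1989 → May 1989.
Day 20 is valid in May, giving May 20, 1989.
Going back 13 months from May 20, 1989:
month 5 − 13 = -8, which is month 4 of year 1988 → April 1988.
Day 20 is valid in April, giving April 20, 1988.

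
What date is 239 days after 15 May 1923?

January 9, 1924

Advancing 239 days from May 15, 1923.
May has 31 days, so 31 − 15 = 16 days remain after May 15, 1923; 239 − 16 = 223 left.
June 1923 has 30 days: 223 − 30 = 193 left.
July 1923 has 31 days: 193 − 31 = 162 left.
August 1923 has 31 days: 162 − 31 = 131 left.
September 1923 has 30 days: 131 − 30 = 101 left.
October 1923 has 31 days: 101 − 31 = 70 left.
November 1923 has 30 days: 70 − 30 = 40 left.
December 1923 has 31 days: 40 − 31 = 9 left.
9 days into January 1924 → January 9, 1924.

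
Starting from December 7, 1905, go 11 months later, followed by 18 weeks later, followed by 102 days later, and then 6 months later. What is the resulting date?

Adding 11 months from December 7, 1905:
month 12 + 11 = 23, which is month 11 of year 1906 → November 1906.
Day 7 is valid in November, giving November 7, 1906.
Adding 18 weeks (= 126 days) from November 7, 1906:
November has 30 days, so 30 − 7 = 23 days remain after November 7, 1906; 126 − 23 = 103 left.
December 1906 has 31 days: 103 − 31 = 72 left.
January 1907 has 31 days: 72 − 31 = 41 left.
February 1907 has 28 days (1907 is not a leap year): 41 − 28 = 13 left.
13 days into March 1907 → March 13, 1907.
Adding 102 days from March 13, 1907:
March has 31 days, so 31 − 13 = 18 days remain after March 13, 1907; 102 − 18 = 84 left.
April 1907 has 30 days: 84 − 30 = 54 left.
May 1907 has 31 days: 54 − 31 = 23 left.
23 days into June 1907 → June 23, 1907.
Counting forward 6 months from June 23, 1907:
month 6 + 6 = 12 → December 1907.
Day 23 is valid in December, giving December 23, 1907.

December 23, 1907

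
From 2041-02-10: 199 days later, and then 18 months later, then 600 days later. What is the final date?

Counting forward 199 days from February 10, 2041:
February has 28 days, so 28 − 10 = 18 days remain after February 10, 2041; 199 − 18 = 181 left.
March 2041 has 31 days: 181 − 31 = 150 left.
April 2041 has 30 days: 150 − 30 = 120 left.
May 2041 has 31 days: 120 − 31 = 89 left.
June 2041 has 30 days: 89 − 30 = 59 left.
July 2041 has 31 days: 59 − 31 = 28 left.
28 days into August 2041 → August 28, 2041.
Adding 18 months from August 28, 2041:
month 8 + 18 = 26, which is month 2 of year 2043 → February 2043.
Day 28 is valid in February, giving February 28, 2043.
Adding 600 days from February 28, 2043:
February has 28 days, so 28 − 28 = 0 days remain after February 28, 2043; 600 − 0 = 600 left.
March 2043 has 31 days: 600 − 31 = 569 left.
April 2043 has 30 days: 569 − 30 = 539 left.
May 2043 has 31 days: 539 − 31 = 508 left.
June 2043 has 30 days: 508 − 30 = 478 left.
July 2043 has 31 days: 478 − 31 = 447 left.
August 2043 has 31 days: 447 − 31 = 416 left.
September 2043 has 30 days: 416 − 30 = 386 left.
October 2043 has 31 days: 386 − 31 = 355 left.
November 2043 has 30 days: 355 − 30 = 325 left.
December 2043 has 31 days: 325 − 31 = 294 left.
January 2044 has 31 days: 294 − 31 = 263 left.
February 2044 has 29 days (2044 is a leap year): 263 − 29 = 234 left.
March 2044 has 31 days: 234 − 31 = 203 left.
April 2044 has 30 days: 203 − 30 = 173 left.
May 2044 has 31 days: 173 − 31 = 142 left.
June 2044 has 30 days: 142 − 30 = 112 left.
July 2044 has 31 days: 112 − 31 = 81 left.
August 2044 has 31 days: 81 − 31 = 50 left.
September 2044 has 30 days: 50 − 30 = 20 left.
20 days into October 2044 → October 20, 2044.

October 20, 2044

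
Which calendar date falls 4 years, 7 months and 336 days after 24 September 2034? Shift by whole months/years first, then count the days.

March 25, 2040

Adding 4 years, 7 months and 336 days from September 24, 2034: first the month/year part, then the days.
+4 years → 2038; month 9 + 7 = 16, which is month 4 of year 2039 → April 2039.
Day 24 is valid in April, giving April 24, 2039.
Now add 336 days from April 24, 2039.
April has 30 days, so 30 − 24 = 6 days remain after April 24, 2039; 336 − 6 = 330 left.
May 2039 has 31 days: 330 − 31 = 299 left.
June 2039 has 30 days: 299 − 30 = 269 left.
July 2039 has 31 days: 269 − 31 = 238 left.
August 2039 has 31 days: 238 − 31 = 207 left.
September 2039 has 30 days: 207 − 30 = 177 left.
October 2039 has 31 days: 177 − 31 = 146 left.
November 2039 has 30 days: 146 − 30 = 116 left.
December 2039 has 31 days: 116 − 31 = 85 left.
January 2040 has 31 days: 85 − 31 = 54 left.
February 2040 has 29 days (2040 is a leap year): 54 − 29 = 25 left.
25 days into March 2040 → March 25, 2040.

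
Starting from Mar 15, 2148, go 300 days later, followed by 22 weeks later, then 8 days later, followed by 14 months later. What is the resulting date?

Counting forward 300 days from March 15, 2148:
March has 31 days, so 31 − 15 = 16 days remain after March 15, 2148; 300 − 16 = 284 left.
April 2148 has 30 days: 284 − 30 = 254 left.
May 2148 has 31 days: 254 − 31 = 223 left.
June 2148 has 30 days: 223 − 30 = 193 left.
July 2148 has 31 days: 193 − 31 = 162 left.
August 2148 has 31 days: 162 − 31 = 131 left.
September 2148 has 30 days: 131 − 30 = 101 left.
October 2148 has 31 days: 101 − 31 = 70 left.
November 2148 has 30 days: 70 − 30 = 40 left.
December 2148 has 31 days: 40 − 31 = 9 left.
9 days into January 2149 → January 9, 2149.
Counting forward 22 weeks (= 154 days) from January 9, 2149:
January has 31 days, so 31 − 9 = 22 days remain after January 9, 2149; 154 − 22 = 132 left.
February 2149 has 28 days (2149 is not a leap year): 132 − 28 = 104 left.
March 2149 has 31 days: 104 − 31 = 73 left.
April 2149 has 30 days: 73 − 30 = 43 left.
May 2149 has 31 days: 43 − 31 = 12 left.
12 days into June 2149 → June 12, 2149.
Adding 8 days from June 12, 2149:
June has 30 days; 12 + 8 = 20, still in June.
Adding 14 months from June 20, 2149:
month 6 + 14 = 20, which is month 8 of year 2150 → August 2150.
Day 20 is valid in August, giving August 20, 2150.

August 20, 2150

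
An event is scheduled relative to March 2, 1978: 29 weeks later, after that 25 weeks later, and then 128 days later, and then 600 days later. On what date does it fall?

Counting forward 29 weeks (= 203 days) from March 2, 1978:
March has 31 days, so 31 − 2 = 29 days remain after March 2, 1978; 203 − 29 = 174 left.
April 1978 has 30 days: 174 − 30 = 144 left.
May 1978 has 31 days: 144 − 31 = 113 left.
June 1978 has 30 days: 113 − 30 = 83 left.
July 1978 has 31 days: 83 − 31 = 52 left.
August 1978 has 31 days: 52 − 31 = 21 left.
21 days into September 1978 → September 21, 1978.
Adding 25 weeks (= 175 days) from September 21, 1978:
September has 30 days, so 30 − 21 = 9 days remain after September 21, 1978; 175 − 9 = 166 left.
October 1978 has 31 days: 166 − 31 = 135 left.
November 1978 has 30 days: 135 − 30 = 105 left.
December 1978 has 31 days: 105 − 31 = 74 left.
January 1979 has 31 days: 74 − 31 = 43 left.
February 1979 has 28 days (1979 is not a leap year): 43 − 28 = 15 left.
15 days into March 1979 → March 15, 1979.
Advancing 128 days from March 15, 1979:
March has 31 days, so 31 − 15 = 16 days remain after March 15, 1979; 128 − 16 = 112 left.
April 1979 has 30 days: 112 − 30 = 82 left.
May 1979 has 31 days: 82 − 31 = 51 left.
June 1979 has 30 days: 51 − 30 = 21 left.
21 days into July 1979 → July 21, 1979.
Counting forward 600 days from July 21, 1979:
July has 31 days, so 31 − 21 = 10 days remain after July 21, 1979; 600 − 10 = 590 left.
August 1979 has 31 days: 590 − 31 = 559 left.
September 1979 has 30 days: 559 − 30 = 529 left.
October 1979 has 31 days: 529 − 31 = 498 left.
November 1979 has 30 days: 498 − 30 = 468 left.
December 1979 has 31 days: 468 − 31 = 437 left.
January 1980 has 31 days: 437 − 31 = 406 left.
February 1980 has 29 days (1980 is a leap year): 406 − 29 = 377 left.
March 1980 has 31 days: 377 − 31 = 346 left.
April 1980 has 30 days: 346 − 30 = 316 left.
May 1980 has 31 days: 316 − 31 = 285 left.
June 1980 has 30 days: 285 − 30 = 255 left.
July 1980 has 31 days: 255 − 31 = 224 left.
August 1980 has 31 days: 224 − 31 = 193 left.
September 1980 has 30 days: 193 − 30 = 163 left.
October 1980 has 31 days: 163 − 31 = 132 left.
November 1980 has 30 days: 132 − 30 = 102 left.
December 1980 has 31 days: 102 − 31 = 71 left.
January 1981 has 31 days: 71 − 31 = 40 left.
February 1981 has 28 days (1981 is not a leap year): 40 − 28 = 12 left.
12 days into March 1981 → March 12, 1981.

March 12, 1981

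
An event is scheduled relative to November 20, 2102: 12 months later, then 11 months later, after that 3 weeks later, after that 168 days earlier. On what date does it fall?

Advancing 12 months from November 20, 2102:
month 11 + 12 = 23, which is month 11 of year 2103 → November 2103.
Day 20 is valid in November, giving November 20, 2103.
Adding 11 months from November 20, 2103:
month 11 + 11 = 22, which is month 10 of year 2104 → October 2104.
Day 20 is valid in October, giving October 20, 2104.
Adding 3 weeks (= 21 days) from October 20, 2104:
October has 31 days, so 31 − 20 = 11 days remain after October 20, 2104; 21 − 11 = 10 left.
10 days into November 2104 → November 10, 2104.
Going back 168 days from November 10, 2104:
Going back 10 days from November 10, 2104 reaches the end of the previous month; 168 − 10 = 158 left.
October 2104 has 31 days: 158 − 31 = 127 left.
September 2104 has 30 days: 127 − 30 = 97 left.
August 2104 has 31 days: 97 − 31 = 66 left.
July 2104 has 31 days: 66 − 31 = 35 left.
June 2104 has 30 days: 35 − 30 = 5 left.
May 2104 has 31 days; 31 − 5 = 26 → May 26, 2104.

May 26, 2104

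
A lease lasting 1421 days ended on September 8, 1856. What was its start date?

October 18, 1852

Going back 1421 days from September 8, 1856.
Going back 8 days from September 8, 1856 reaches the end of the previous month; 1421 − 8 = 1413 left.
August 1856 has 31 days: 1413 − 31 = 1382 left.
July 1856 has 31 days: 1382 − 31 = 1351 left.
June 1856 has 30 days: 1351 − 30 = 1321 left.
May 1856 has 31 days: 1321 − 31 = 1290 left.
April 1856 has 30 days: 1290 − 30 = 1260 left.
March 1856 has 31 days: 1260 − 31 = 1229 left.
February 1856 has 29 days (1856 is a leap year): 1229 − 29 = 1200 left.
January 1856 has 31 days: 1200 − 31 = 1169 left.
December 1855 has 31 days: 1169 − 31 = 1138 left.
November 1855 has 30 days: 1138 − 30 = 1108 left.
October 1855 has 31 days: 1108 − 31 = 1077 left.
September 1855 has 30 days: 1077 − 30 = 1047 left.
August 1855 has 31 days: 1047 − 31 = 1016 left.
July 1855 has 31 days: 1016 − 31 = 985 left.
June 1855 has 30 days: 985 − 30 = 955 left.
May 1855 has 31 days: 955 − 31 = 924 left.
April 1855 has 30 days: 924 − 30 = 894 left.
March 1855 has 31 days: 894 − 31 = 863 left.
February 1855 has 28 days (1855 is not a leap year): 863 − 28 = 835 left.
January 1855 has 31 days: 835 − 31 = 804 left.
December 1854 has 31 days: 804 − 31 = 773 left.
November 1854 has 30 days: 773 − 30 = 743 left.
October 1854 has 31 days: 743 − 31 = 712 left.
September 1854 has 30 days: 712 − 30 = 682 left.
August 1854 has 31 days: 682 − 31 = 651 left.
July 1854 has 31 days: 651 − 31 = 620 left.
June 1854 has 30 days: 620 − 30 = 590 left.
May 1854 has 31 days: 590 − 31 = 559 left.
April 1854 has 30 days: 559 − 30 = 529 left.
March 1854 has 31 days: 529 − 31 = 498 left.
February 1854 has 28 days (1854 is not a leap year): 498 − 28 = 470 left.
January 1854 has 31 days: 470 − 31 = 439 left.
December 1853 has 31 days: 439 − 31 = 408 left.
November 1853 has 30 days: 408 − 30 = 378 left.
October 1853 has 31 days: 378 − 31 = 347 left.
September 1853 has 30 days: 347 − 30 = 317 left.
August 1853 has 31 days: 317 − 31 = 286 left.
July 1853 has 31 days: 286 − 31 = 255 left.
June 1853 has 30 days: 255 − 30 = 225 left.
May 1853 has 31 days: 225 − 31 = 194 left.
April 1853 has 30 days: 194 − 30 = 164 left.
March 1853 has 31 days: 164 − 31 = 133 left.
February 1853 has 28 days (1853 is not a leap year): 133 − 28 = 105 left.
January 1853 has 31 days: 105 − 31 = 74 left.
December 1852 has 31 days: 74 − 31 = 43 left.
November 1852 has 30 days: 43 − 30 = 13 left.
October 1852 has 31 days; 31 − 13 = 18 → October 18, 1852.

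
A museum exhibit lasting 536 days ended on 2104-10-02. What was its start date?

Counting back 536 days from October 2, 2104.
Going back 2 days from October 2, 2104 reaches the end of the previous month; 536 − 2 = 534 left.
September 2104 has 30 days: 534 − 30 = 504 left.
August 2104 has 31 days: 504 − 31 = 473 left.
July 2104 has 31 days: 473 − 31 = 442 left.
June 2104 has 30 days: 442 − 30 = 412 left.
May 2104 has 31 days: 412 − 31 = 381 left.
April 2104 has 30 days: 381 − 30 = 351 left.
March 2104 has 31 days: 351 − 31 = 320 left.
February 2104 has 29 days (2104 is a leap year): 320 − 29 = 291 left.
January 2104 has 31 days: 291 − 31 = 260 left.
December 2103 has 31 days: 260 − 31 = 229 left.
November 2103 has 30 days: 229 − 30 = 199 left.
October 2103 has 31 days: 199 − 31 = 168 left.
September 2103 has 30 days: 168 − 30 = 138 left.
August 2103 has 31 days: 138 − 31 = 107 left.
July 2103 has 31 days: 107 − 31 = 76 left.
June 2103 has 30 days: 76 − 30 = 46 left.
May 2103 has 31 days: 46 − 31 = 15 left.
April 2103 has 30 days; 30 − 15 = 15 → April 15, 2103.

April 15, 2103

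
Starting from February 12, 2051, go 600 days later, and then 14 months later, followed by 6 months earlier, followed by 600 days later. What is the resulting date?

January 25, 2055

Adding 600 days from February 12, 2051:
February has 28 days, so 28 − 12 = 16 days remain after February 12, 2051; 600 − 16 = 584 left.
March 2051 has 31 days: 584 − 31 = 553 left.
April 2051 has 30 days: 553 − 30 = 523 left.
May 2051 has 31 days: 523 − 31 = 492 left.
June 2051 has 30 days: 492 − 30 = 462 left.
July 2051 has 31 days: 462 − 31 = 431 left.
August 2051 has 31 days: 431 − 31 = 400 left.
September 2051 has 30 days: 400 − 30 = 370 left.
October 2051 has 31 days: 370 − 31 = 339 left.
November 2051 has 30 days: 339 − 30 = 309 left.
December 2051 has 31 days: 309 − 31 = 278 left.
January 2052 has 31 days: 278 − 31 = 247 left.
February 2052 has 29 days (2052 is a leap year): 247 − 29 = 218 left.
March 2052 has 31 days: 218 − 31 = 187 left.
April 2052 has 30 days: 187 − 30 = 157 left.
May 2052 has 31 days: 157 − 31 = 126 left.
June 2052 has 30 days: 126 − 30 = 96 left.
July 2052 has 31 days: 96 − 31 = 65 left.
August 2052 has 31 days: 65 − 31 = 34 left.
September 2052 has 30 days: 34 − 30 = 4 left.
4 days into October 2052 → October 4, 2052.
Counting forward 14 months from October 4, 2052:
month 10 + 14 = 24, which is month 12 of year 2053 → December 2053.
Day 4 is valid in December, giving December 4, 2053.
Counting back 6 months from December 4, 2053:
month 12 − 6 = 6 → June 2053.
Day 4 is valid in June, giving June 4, 2053.
Adding 600 days from June 4, 2053:
June has 30 days, so 30 − 4 = 26 days remain after June 4, 2053; 600 − 26 = 574 left.
July 2053 has 31 days: 574 − 31 = 543 left.
August 2053 has 31 days: 543 − 31 = 512 left.
September 2053 has 30 days: 512 − 30 = 482 left.
October 2053 has 31 days: 482 − 31 = 451 left.
November 2053 has 30 days: 451 − 30 = 421 left.
December 2053 has 31 days: 421 − 31 = 390 left.
January 2054 has 31 days: 390 − 31 = 359 left.
February 2054 has 28 days (2054 is not a leap year): 359 − 28 = 331 left.
March 2054 has 31 days: 331 − 31 = 300 left.
April 2054 has 30 days: 300 − 30 = 270 left.
May 2054 has 31 days: 270 − 31 = 239 left.
June 2054 has 30 days: 239 − 30 = 209 left.
July 2054 has 31 days: 209 − 31 = 178 left.
August 2054 has 31 days: 178 − 31 = 147 left.
September 2054 has 30 days: 147 − 30 = 117 left.
October 2054 has 31 days: 117 − 31 = 86 left.
November 2054 has 30 days: 86 − 30 = 56 left.
December 2054 has 31 days: 56 − 31 = 25 left.
25 days into January 2055 → January 25, 2055.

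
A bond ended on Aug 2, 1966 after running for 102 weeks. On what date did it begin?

August 18, 1964

Counting back 102 weeks = 714 days from August 2, 1966.
Going back 2 days from August 2, 1966 reaches the end of the previous month; 714 − 2 = 712 left.
July 1966 has 31 days: 712 − 31 = 681 left.
June 1966 has 30 days: 681 − 30 = 651 left.
May 1966 has 31 days: 651 − 31 = 620 left.
April 1966 has 30 days: 620 − 30 = 590 left.
March 1966 has 31 days: 590 − 31 = 559 left.
February 1966 has 28 days (1966 is not a leap year): 559 − 28 = 531 left.
January 1966 has 31 days: 531 − 31 = 500 left.
December 1965 has 31 days: 500 − 31 = 469 left.
November 1965 has 30 days: 469 − 30 = 439 left.
October 1965 has 31 days: 439 − 31 = 408 left.
September 1965 has 30 days: 408 − 30 = 378 left.
August 1965 has 31 days: 378 − 31 = 347 left.
July 1965 has 31 days: 347 − 31 = 316 left.
June 1965 has 30 days: 316 − 30 = 286 left.
May 1965 has 31 days: 286 − 31 = 255 left.
April 1965 has 30 days: 255 − 30 = 225 left.
March 1965 has 31 days: 225 − 31 = 194 left.
February 1965 has 28 days (1965 is not a leap year): 194 − 28 = 166 left.
January 1965 has 31 days: 166 − 31 = 135 left.
December 1964 has 31 days: 135 − 31 = 104 left.
November 1964 has 30 days: 104 − 30 = 74 left.
October 1964 has 31 days: 74 − 31 = 43 left.
September 1964 has 30 days: 43 − 30 = 13 left.
August 1964 has 31 days; 31 − 13 = 18 → August 18, 1964.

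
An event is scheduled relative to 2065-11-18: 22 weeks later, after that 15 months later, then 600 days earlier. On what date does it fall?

November 28, 2065

Adding 22 weeks (= 154 days) from November 18, 2065:
November has 30 days, so 30 − 18 = 12 days remain after November 18, 2065; 154 − 12 = 142 left.
December 2065 has 31 days: 142 − 31 = 111 left.
January 2066 has 31 days: 111 − 31 = 80 left.
February 2066 has 28 days (2066 is not a leap year): 80 − 28 = 52 left.
March 2066 has 31 days: 52 − 31 = 21 left.
21 days into April 2066 → April 21, 2066.
Adding 15 months from April 21, 2066:
month 4 + 15 = 19, which is month 7 of year 2067 → July 2067.
Day 21 is valid in July, giving July 21, 2067.
Counting back 600 days from July 21, 2067:
Going back 21 days from July 21, 2067 reaches the end of the previous month; 600 − 21 = 579 left.
June 2067 has 30 days: 579 − 30 = 549 left.
May 2067 has 31 days: 549 − 31 = 518 left.
April 2067 has 30 days: 518 − 30 = 488 left.
March 2067 has 31 days: 488 − 31 = 457 left.
February 2067 has 28 days (2067 is not a leap year): 457 − 28 = 429 left.
January 2067 has 31 days: 429 − 31 = 398 left.
December 2066 has 31 days: 398 − 31 = 367 left.
November 2066 has 30 days: 367 − 30 = 337 left.
October 2066 has 31 days: 337 − 31 = 306 left.
September 2066 has 30 days: 306 − 30 = 276 left.
August 2066 has 31 days: 276 − 31 = 245 left.
July 2066 has 31 days: 245 − 31 = 214 left.
June 2066 has 30 days: 214 − 30 = 184 left.
May 2066 has 31 days: 184 − 31 = 153 left.
April 2066 has 30 days: 153 − 30 = 123 left.
March 2066 has 31 days: 123 − 31 = 92 left.
February 2066 has 28 days (2066 is not a leap year): 92 − 28 = 64 left.
January 2066 has 31 days: 64 − 31 = 33 left.
December 2065 has 31 days: 33 − 31 = 2 left.
November 2065 has 30 days; 30 − 2 = 28 → November 28, 2065.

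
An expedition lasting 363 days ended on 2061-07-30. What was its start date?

August 1, 2060

Going back 363 days from July 30, 2061.
Going back 30 days from July 30, 2061 reaches the end of the previous month; 363 − 30 = 333 left.
June 2061 has 30 days: 333 − 30 = 303 left.
May 2061 has 31 days: 303 − 31 = 272 left.
April 2061 has 30 days: 272 − 30 = 242 left.
March 2061 has 31 days: 242 − 31 = 211 left.
February 2061 has 28 days (2061 is not a leap year): 211 − 28 = 183 left.
January 2061 has 31 days: 183 − 31 = 152 left.
December 2060 has 31 days: 152 − 31 = 121 left.
November 2060 has 30 days: 121 − 30 = 91 left.
October 2060 has 31 days: 91 − 31 = 60 left.
September 2060 has 30 days: 60 − 30 = 30 left.
August 2060 has 31 days; 31 − 30 = 1 → August 1, 2060.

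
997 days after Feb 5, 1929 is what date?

October 30, 1931

Adding 997 days from February 5, 1929.
February has 28 days, so 28 − 5 = 23 days remain after February 5, 1929; 997 − 23 = 974 left.
March 1929 has 31 days: 974 − 31 = 943 left.
April 1929 has 30 days: 943 − 30 = 913 left.
May 1929 has 31 days: 913 − 31 = 882 left.
June 1929 has 30 days: 882 − 30 = 852 left.
July 1929 has 31 days: 852 − 31 = 821 left.
August 1929 has 31 days: 821 − 31 = 790 left.
September 1929 has 30 days: 790 − 30 = 760 left.
October 1929 has 31 days: 760 − 31 = 729 left.
November 1929 has 30 days: 729 − 30 = 699 left.
December 1929 has 31 days: 699 − 31 = 668 left.
January 1930 has 31 days: 668 − 31 = 637 left.
February 1930 has 28 days (1930 is not a leap year): 637 − 28 = 609 left.
March 1930 has 31 days: 609 − 31 = 578 left.
April 1930 has 30 days: 578 − 30 = 548 left.
May 1930 has 31 days: 548 − 31 = 517 left.
June 1930 has 30 days: 517 − 30 = 487 left.
July 1930 has 31 days: 487 − 31 = 456 left.
August 1930 has 31 days: 456 − 31 = 425 left.
September 1930 has 30 days: 425 − 30 = 395 left.
October 1930 has 31 days: 395 − 31 = 364 left.
November 1930 has 30 days: 364 − 30 = 334 left.
December 1930 has 31 days: 334 − 31 = 303 left.
January 1931 has 31 days: 303 − 31 = 272 left.
February 1931 has 28 days (1931 is not a leap year): 272 − 28 = 244 left.
March 1931 has 31 days: 244 − 31 = 213 left.
April 1931 has 30 days: 213 − 30 = 183 left.
May 1931 has 31 days: 183 − 31 = 152 left.
June 1931 has 30 days: 152 − 30 = 122 left.
July 1931 has 31 days: 122 − 31 = 91 left.
August 1931 has 31 days: 91 − 31 = 60 left.
September 1931 has 30 days: 60 − 30 = 30 left.
30 days into October 1931 → October 30, 1931.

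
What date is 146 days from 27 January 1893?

Counting forward 146 days from January 27, 1893.
January has 31 days, so 31 − 27 = 4 days remain after January 27, 1893; 146 − 4 = 142 left.
February 1893 has 28 days (1893 is not a leap year): 142 − 28 = 114 left.
March 1893 has 31 days: 114 − 31 = 83 left.
April 1893 has 30 days: 83 − 30 = 53 left.
May 1893 has 31 days: 53 − 31 = 22 left.
22 days into June 1893 → June 22, 1893.

June 22, 1893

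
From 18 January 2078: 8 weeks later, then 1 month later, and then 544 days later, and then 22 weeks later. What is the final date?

Counting forward 8 weeks (= 56 days) from January 18, 2078:
January has 31 days, so 31 − 18 = 13 days remain after January 18, 2078; 56 − 13 = 43 left.
February 2078 has 28 days (2078 is not a leap year): 43 − 28 = 15 left.
15 days into March 2078 → March 15, 2078.
Counting forward 1 month from March 15, 2078:
month 3 + 1 = 4 → April 2078.
Day 15 is valid in April, giving April 15, 2078.
Advancing 544 days from April 15, 2078:
April has 30 days, so 30 − 15 = 15 days remain after April 15, 2078; 544 − 15 = 529 left.
May 2078 has 31 days: 529 − 31 = 498 left.
June 2078 has 30 days: 498 − 30 = 468 left.
July 2078 has 31 days: 468 − 31 = 437 left.
August 2078 has 31 days: 437 − 31 = 406 left.
September 2078 has 30 days: 406 − 30 = 376 left.
October 2078 has 31 days: 376 − 31 = 345 left.
November 2078 has 30 days: 345 − 30 = 315 left.
December 2078 has 31 days: 315 − 31 = 284 left.
January 2079 has 31 days: 284 − 31 = 253 left.
February 2079 has 28 days (2079 is not a leap year): 253 − 28 = 225 left.
March 2079 has 31 days: 225 − 31 = 194 left.
April 2079 has 30 days: 194 − 30 = 164 left.
May 2079 has 31 days: 164 − 31 = 133 left.
June 2079 has 30 days: 133 − 30 = 103 left.
July 2079 has 31 days: 103 − 31 = 72 left.
August 2079 has 31 days: 72 − 31 = 41 left.
September 2079 has 30 days: 41 − 30 = 11 left.
11 days into October 2079 → October 11, 2079.
Advancing 22 weeks (= 154 days) from October 11, 2079:
October has 31 days, so 31 − 11 = 20 days remain after October 11, 2079; 154 − 20 = 134 left.
November 2079 has 30 days: 134 − 30 = 104 left.
December 2079 has 31 days: 104 − 31 = 73 left.
January 2080 has 31 days: 73 − 31 = 42 left.
February 2080 has 29 days (2080 is a leap year): 42 − 29 = 13 left.
13 days into March 2080 → March 13, 2080.

March 13, 2080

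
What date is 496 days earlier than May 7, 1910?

Going back 496 days from May 7, 1910.
Going back 7 days from May 7, 1910 reaches the end of the previous month; 496 − 7 = 489 left.
April 1910 has 30 days: 489 − 30 = 459 left.
March 1910 has 31 days: 459 − 31 = 428 left.
February 1910 has 28 days (1910 is not a leap year): 428 − 28 = 400 left.
January 1910 has 31 days: 400 − 31 = 369 left.
December 1909 has 31 days: 369 − 31 = 338 left.
November 1909 has 30 days: 338 − 30 = 308 left.
October 1909 has 31 days: 308 − 31 = 277 left.
September 1909 has 30 days: 277 − 30 = 247 left.
August 1909 has 31 days: 247 − 31 = 216 left.
July 1909 has 31 days: 216 − 31 = 185 left.
June 1909 has 30 days: 185 − 30 = 155 left.
May 1909 has 31 days: 155 − 31 = 124 left.
April 1909 has 30 days: 124 − 30 = 94 left.
March 1909 has 31 days: 94 − 31 = 63 left.
February 1909 has 28 days (1909 is not a leap year): 63 − 28 = 35 left.
January 1909 has 31 days: 35 − 31 = 4 left.
December 1908 has 31 days; 31 − 4 = 27 → December 27, 1908.

December 27, 1908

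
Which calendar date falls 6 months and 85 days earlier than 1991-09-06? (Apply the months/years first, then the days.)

Going back 6 months and 85 days from September 6, 1991: first the month/year part, then the days.
month 9 − 6 = 3 → March 1991.
Day 6 is valid in March, giving March 6, 1991.
Now subtract 85 days from March 6, 1991.
Going back 6 days from March 6, 1991 reaches the end of the previous month; 85 − 6 = 79 left.
February 1991 has 28 days (1991 is not a leap year): 79 − 28 = 51 left.
January 1991 has 31 days: 51 − 31 = 20 left.
December 1990 has 31 days; 31 − 20 = 11 → December 11, 1990.

December 11, 1990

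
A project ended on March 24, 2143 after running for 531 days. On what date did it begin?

October 9, 2141

Counting back 531 days from March 24, 2143.
Going back 24 days from March 24, 2143 reaches the end of the previous month; 531 − 24 = 507 left.
February 2143 has 28 days (2143 is not a leap year): 507 − 28 = 479 left.
January 2143 has 31 days: 479 − 31 = 448 left.
December 2142 has 31 days: 448 − 31 = 417 left.
November 2142 has 30 days: 417 − 30 = 387 left.
October 2142 has 31 days: 387 − 31 = 356 left.
September 2142 has 30 days: 356 − 30 = 326 left.
August 2142 has 31 days: 326 − 31 = 295 left.
July 2142 has 31 days: 295 − 31 = 264 left.
June 2142 has 30 days: 264 − 30 = 234 left.
May 2142 has 31 days: 234 − 31 = 203 left.
April 2142 has 30 days: 203 − 30 = 173 left.
March 2142 has 31 days: 173 − 31 = 142 left.
February 2142 has 28 days (2142 is not a leap year): 142 − 28 = 114 left.
January 2142 has 31 days: 114 − 31 = 83 left.
December 2141 has 31 days: 83 − 31 = 52 left.
November 2141 has 30 days: 52 − 30 = 22 left.
October 2141 has 31 days; 31 − 22 = 9 → October 9, 2141.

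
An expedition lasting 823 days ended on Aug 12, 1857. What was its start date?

May 12, 1855

Subtracting 823 days from August 12, 1857.
Going back 12 days from August 12, 1857 reaches the end of the previous month; 823 − 12 = 811 left.
July 1857 has 31 days: 811 − 31 = 780 left.
June 1857 has 30 days: 780 − 30 = 750 left.
May 1857 has 31 days: 750 − 31 = 719 left.
April 1857 has 30 days: 719 − 30 = 689 left.
March 1857 has 31 days: 689 − 31 = 658 left.
February 1857 has 28 days (1857 is not a leap year): 658 − 28 = 630 left.
January 1857 has 31 days: 630 − 31 = 599 left.
December 1856 has 31 days: 599 − 31 = 568 left.
November 1856 has 30 days: 568 − 30 = 538 left.
October 1856 has 31 days: 538 − 31 = 507 left.
September 1856 has 30 days: 507 − 30 = 477 left.
August 1856 has 31 days: 477 − 31 = 446 left.
July 1856 has 31 days: 446 − 31 = 415 left.
June 1856 has 30 days: 415 − 30 = 385 left.
May 1856 has 31 days: 385 − 31 = 354 left.
April 1856 has 30 days: 354 − 30 = 324 left.
March 1856 has 31 days: 324 − 31 = 293 left.
February 1856 has 29 days (1856 is a leap year): 293 − 29 = 264 left.
January 1856 has 31 days: 264 − 31 = 233 left.
December 1855 has 31 days: 233 − 31 = 202 left.
November 1855 has 30 days: 202 − 30 = 172 left.
October 1855 has 31 days: 172 − 31 = 141 left.
September 1855 has 30 days: 141 − 30 = 111 left.
August 1855 has 31 days: 111 − 31 = 80 left.
July 1855 has 31 days: 80 − 31 = 49 left.
June 1855 has 30 days: 49 − 30 = 19 left.
May 1855 has 31 days; 31 − 19 = 12 → May 12, 1855.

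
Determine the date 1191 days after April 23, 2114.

Advancing 1191 days from April 23, 2114.
April has 30 days, so 30 − 23 = 7 days remain after April 23, 2114; 1191 − 7 = 1184 left.
May 2114 has 31 days: 1184 − 31 = 1153 left.
June 2114 has 30 days: 1153 − 30 = 1123 left.
July 2114 has 31 days: 1123 − 31 = 1092 left.
August 2114 has 31 days: 1092 − 31 = 1061 left.
September 2114 has 30 days: 1061 − 30 = 1031 left.
October 2114 has 31 days: 1031 − 31 = 1000 left.
November 2114 has 30 days: 1000 − 30 = 970 left.
December 2114 has 31 days: 970 − 31 = 939 left.
January 2115 has 31 days: 939 − 31 = 908 left.
February 2115 has 28 days (2115 is not a leap year): 908 − 28 = 880 left.
March 2115 has 31 days: 880 − 31 = 849 left.
April 2115 has 30 days: 849 − 30 = 819 left.
May 2115 has 31 days: 819 − 31 = 788 left.
June 2115 has 30 days: 788 − 30 = 758 left.
July 2115 has 31 days: 758 − 31 = 727 left.
August 2115 has 31 days: 727 − 31 = 696 left.
September 2115 has 30 days: 696 − 30 = 666 left.
October 2115 has 31 days: 666 − 31 = 635 left.
November 2115 has 30 days: 635 − 30 = 605 left.
December 2115 has 31 days: 605 − 31 = 574 left.
January 2116 has 31 days: 574 − 31 = 543 left.
February 2116 has 29 days (2116 is a leap year): 543 − 29 = 514 left.
March 2116 has 31 days: 514 − 31 = 483 left.
April 2116 has 30 days: 483 − 30 = 453 left.
May 2116 has 31 days: 453 − 31 = 422 left.
June 2116 has 30 days: 422 − 30 = 392 left.
July 2116 has 31 days: 392 − 31 = 361 left.
August 2116 has 31 days: 361 − 31 = 330 left.
September 2116 has 30 days: 330 − 30 = 300 left.
October 2116 has 31 days: 300 − 31 = 269 left.
November 2116 has 30 days: 269 − 30 = 239 left.
December 2116 has 31 days: 239 − 31 = 208 left.
January 2117 has 31 days: 208 − 31 = 177 left.
February 2117 has 28 days (2117 is not a leap year): 177 − 28 = 149 left.
March 2117 has 31 days: 149 − 31 = 118 left.
April 2117 has 30 days: 118 − 30 = 88 left.
May 2117 has 31 days: 88 − 31 = 57 left.
June 2117 has 30 days: 57 − 30 = 27 left.
27 days into July 2117 → July 27, 2117.

July 27, 2117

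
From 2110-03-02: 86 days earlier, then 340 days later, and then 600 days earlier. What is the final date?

March 21, 2109

Counting back 86 days from March 2, 2110:
Going back 2 days from March 2, 2110 reaches the end of the previous month; 86 − 2 = 84 left.
February 2110 has 28 days (2110 is not a leap year): 84 − 28 = 56 left.
January 2110 has 31 days: 56 − 31 = 25 left.
December 2109 has 31 days; 31 − 25 = 6 → December 6, 2109.
Advancing 340 days from December 6, 2109:
December has 31 days, so 31 − 6 = 25 days remain after December 6, 2109; 340 − 25 = 315 left.
January 2110 has 31 days: 315 − 31 = 284 left.
February 2110 has 28 days (2110 is not a leap year): 284 − 28 = 256 left.
March 2110 has 31 days: 256 − 31 = 225 left.
April 2110 has 30 days: 225 − 30 = 195 left.
May 2110 has 31 days: 195 − 31 = 164 left.
June 2110 has 30 days: 164 − 30 = 134 left.
July 2110 has 31 days: 134 − 31 = 103 left.
August 2110 has 31 days: 103 − 31 = 72 left.
September 2110 has 30 days: 72 − 30 = 42 left.
October 2110 has 31 days: 42 − 31 = 11 left.
11 days into November 2110 → November 11, 2110.
Counting back 600 days from November 11, 2110:
Going back 11 days from November 11, 2110 reaches the end of the previous month; 600 − 11 = 589 left.
October 2110 has 31 days: 589 − 31 = 558 left.
September 2110 has 30 days: 558 − 30 = 528 left.
August 2110 has 31 days: 528 − 31 = 497 left.
July 2110 has 31 days: 497 − 31 = 466 left.
June 2110 has 30 days: 466 − 30 = 436 left.
May 2110 has 31 days: 436 − 31 = 405 left.
April 2110 has 30 days: 405 − 30 = 375 left.
March 2110 has 31 days: 375 − 31 = 344 left.
February 2110 has 28 days (2110 is not a leap year): 344 − 28 = 316 left.
January 2110 has 31 days: 316 − 31 = 285 left.
December 2109 has 31 days: 285 − 31 = 254 left.
November 2109 has 30 days: 254 − 30 = 224 left.
October 2109 has 31 days: 224 − 31 = 193 left.
September 2109 has 30 days: 193 − 30 = 163 left.
August 2109 has 31 days: 163 − 31 = 132 left.
July 2109 has 31 days: 132 − 31 = 101 left.
June 2109 has 30 days: 101 − 30 = 71 left.
May 2109 has 31 days: 71 − 31 = 40 left.
April 2109 has 30 days: 40 − 30 = 10 left.
March 2109 has 31 days; 31 − 10 = 21 → March 21, 2109.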